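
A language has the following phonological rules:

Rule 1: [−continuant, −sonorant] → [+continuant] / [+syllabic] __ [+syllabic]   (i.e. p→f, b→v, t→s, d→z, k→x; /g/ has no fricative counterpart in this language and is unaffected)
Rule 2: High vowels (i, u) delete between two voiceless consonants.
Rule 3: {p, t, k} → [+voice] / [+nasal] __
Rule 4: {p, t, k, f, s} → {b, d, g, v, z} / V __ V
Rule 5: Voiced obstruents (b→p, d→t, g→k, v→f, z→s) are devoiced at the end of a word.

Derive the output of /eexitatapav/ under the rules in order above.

Rule 1 (intervocalic spirantization): /t/ is a stop between vowels /i/ and /a/, so it spirantizes to the fricative [s]. /t/ is a stop between vowels /a/ and /a/, so it spirantizes to the fricative [s]. /p/ is a stop between vowels /a/ and /a/, so it spirantizes to the fricative [f]. /eexitatapav/ → eexisasafav.
Rule 2 (high vowel syncope): /i/ is a high vowel flanked by voiceless consonants /x/ and /s/, so it deletes. /eexisasafav/ → eexsasafav.
Rule 3 (post-nasal voicing): no segment meets the environment; /eexsasafav/ is unchanged.
Rule 4 (intervocalic voicing): /s/ is a voiceless obstruent between vowels /a/ and /a/, so it voices to [z]. /f/ is a voiceless obstruent between vowels /a/ and /a/, so it voices to [v]. /eexsasafav/ → eexsazavav.
Rule 5 (final devoicing): /v/ is a voiced obstruent in word-final position, so it devoices to [f]. /eexsazavav/ → eexsazavaf.

eexsazavaf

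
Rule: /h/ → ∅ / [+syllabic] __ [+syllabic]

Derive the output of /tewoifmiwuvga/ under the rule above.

No segment of /tewoifmiwuvga/ meets the structural description of the rule, so the form surfaces unchanged.

tewoifmiwuvga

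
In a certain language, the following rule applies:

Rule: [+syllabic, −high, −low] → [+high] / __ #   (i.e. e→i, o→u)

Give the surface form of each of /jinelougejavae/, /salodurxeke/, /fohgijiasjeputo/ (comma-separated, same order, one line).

jinelougejavai, salodurxeki, fohgijiasjeputu

/jinelougejavae/: /e/ is a mid vowel in word-final position, so it raises to [i]. → [jinelougejavai].
/salodurxeke/: /e/ is a mid vowel in word-final position, so it raises to [i]. → [salodurxeki].
/fohgijiasjeputo/: /o/ is a mid vowel in word-final position, so it raises to [u]. → [fohgijiasjeputu].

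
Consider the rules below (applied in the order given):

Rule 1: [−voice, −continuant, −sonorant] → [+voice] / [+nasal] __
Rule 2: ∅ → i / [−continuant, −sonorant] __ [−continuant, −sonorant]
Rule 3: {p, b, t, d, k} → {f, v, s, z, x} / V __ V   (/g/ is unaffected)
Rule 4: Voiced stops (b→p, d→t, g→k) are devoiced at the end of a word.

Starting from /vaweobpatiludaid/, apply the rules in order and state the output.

Rule 1 (post-nasal voicing): no segment meets the environment; /vaweobpatiludaid/ is unchanged.
Rule 2 (stop-cluster i-epenthesis): /b/ and /p/ form a stop–stop cluster, so [i] is inserted between them. /vaweobpatiludaid/ → vaweobipatiludaid.
Rule 3 (intervocalic spirantization): /b/ is a stop between vowels /o/ and /i/, so it spirantizes to the fricative [v]. /p/ is a stop between vowels /i/ and /a/, so it spirantizes to the fricative [f]. /t/ is a stop between vowels /a/ and /i/, so it spirantizes to the fricative [s]. /d/ is a stop between vowels /u/ and /a/, so it spirantizes to the fricative [z]. /vaweobipatiludaid/ → vaweovifasiluzaid.
Rule 4 (final devoicing): /d/ is a voiced stop in word-final position, so it devoices to [t]. /vaweovifasiluzaid/ → vaweovifasiluzait.

vaweovifasiluzait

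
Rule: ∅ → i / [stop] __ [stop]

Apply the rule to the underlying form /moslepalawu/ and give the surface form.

No segment of /moslepalawu/ meets the structural description of the rule, so the form surfaces unchanged.

moslepalawu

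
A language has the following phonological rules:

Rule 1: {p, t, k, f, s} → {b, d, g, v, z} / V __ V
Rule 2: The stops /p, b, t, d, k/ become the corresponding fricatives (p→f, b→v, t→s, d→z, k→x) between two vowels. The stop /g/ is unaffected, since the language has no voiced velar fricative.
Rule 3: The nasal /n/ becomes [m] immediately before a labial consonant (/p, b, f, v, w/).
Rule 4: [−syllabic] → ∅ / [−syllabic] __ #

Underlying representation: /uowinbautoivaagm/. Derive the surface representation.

uowimbauzoivaag

Rule 1 (intervocalic voicing): /t/ is a voiceless obstruent between vowels /u/ and /o/, so it voices to [d]. /uowinbautoivaagm/ → uowinbaudoivaagm.
Rule 2 (intervocalic spirantization): /d/ is a stop between vowels /u/ and /o/, so it spirantizes to the fricative [z]. /uowinbaudoivaagm/ → uowinbauzoivaagm.
Rule 3 (nasal place assimilation): /n/ precedes the labial consonant /b/, so it assimilates in place to [m]. /uowinbauzoivaagm/ → uowimbauzoivaagm.
Rule 4 (final cluster simplification): /m/ is the second consonant of a word-final cluster /gm/, so it deletes. /uowimbauzoivaagm/ → uowimbauzoivaag.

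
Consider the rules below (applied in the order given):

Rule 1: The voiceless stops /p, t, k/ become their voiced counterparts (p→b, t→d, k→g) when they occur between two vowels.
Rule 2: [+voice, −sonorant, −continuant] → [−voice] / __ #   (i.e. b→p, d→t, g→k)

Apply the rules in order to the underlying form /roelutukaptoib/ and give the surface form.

Rule 1 (intervocalic voicing): /t/ is a voiceless stop between vowels /u/ and /u/, so it voices to [d]. /k/ is a voiceless stop between vowels /u/ and /a/, so it voices to [g]. /roelutukaptoib/ → roeludugaptoib.
Rule 2 (final devoicing): /b/ is a voiced stop in word-final position, so it devoices to [p]. /roeludugaptoib/ → roeludugaptoip.

roeludugaptoip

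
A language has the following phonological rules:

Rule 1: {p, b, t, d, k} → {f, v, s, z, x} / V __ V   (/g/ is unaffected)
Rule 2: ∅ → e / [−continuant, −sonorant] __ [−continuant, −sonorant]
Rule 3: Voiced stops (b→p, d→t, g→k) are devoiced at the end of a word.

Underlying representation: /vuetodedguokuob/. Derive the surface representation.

Rule 1 (intervocalic spirantization): /t/ is a stop between vowels /e/ and /o/, so it spirantizes to the fricative [s]. /d/ is a stop between vowels /o/ and /e/, so it spirantizes to the fricative [z]. /k/ is a stop between vowels /o/ and /u/, so it spirantizes to the fricative [x]. /vuetodedguokuob/ → vuesozedguoxuob.
Rule 2 (stop-cluster e-epenthesis): /d/ and /g/ form a stop–stop cluster, so [e] is inserted between them. /vuesozedguoxuob/ → vuesozedeguoxuob.
Rule 3 (final devoicing): /b/ is a voiced stop in word-final position, so it devoices to [p]. /vuesozedeguoxuob/ → vuesozedeguoxuop.

vuesozedeguoxuop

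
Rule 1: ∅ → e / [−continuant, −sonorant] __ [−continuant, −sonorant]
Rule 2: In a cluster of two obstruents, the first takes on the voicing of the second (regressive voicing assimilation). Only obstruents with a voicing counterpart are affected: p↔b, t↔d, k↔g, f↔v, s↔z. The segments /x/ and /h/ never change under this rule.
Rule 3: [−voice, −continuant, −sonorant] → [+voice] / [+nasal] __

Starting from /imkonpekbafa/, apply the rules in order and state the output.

imgonbekebafa

Rule 1 (stop-cluster e-epenthesis): /k/ and /b/ form a stop–stop cluster, so [e] is inserted between them. /imkonpekbafa/ → imkonpekebafa.
Rule 2 (regressive voicing assimilation): no segment meets the environment; /imkonpekebafa/ is unchanged.
Rule 3 (post-nasal voicing): /k/ is a voiceless stop immediately after the nasal /m/, so it voices to [g]. /p/ is a voiceless stop immediately after the nasal /n/, so it voices to [b]. /imkonpekebafa/ → imgonbekebafa.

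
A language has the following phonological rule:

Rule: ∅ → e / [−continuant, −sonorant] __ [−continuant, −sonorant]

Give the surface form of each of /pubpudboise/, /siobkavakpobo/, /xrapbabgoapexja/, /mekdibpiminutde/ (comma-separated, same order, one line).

pubepudeboise, siobekavakepobo, xrapebabegoapexja, mekedibepiminutede

/pubpudboise/: /b/ and /p/ form a stop–stop cluster, so [e] is inserted between them. /d/ and /b/ form a stop–stop cluster, so [e] is inserted between them. → [pubepudeboise].
/siobkavakpobo/: /b/ and /k/ form a stop–stop cluster, so [e] is inserted between them. /k/ and /p/ form a stop–stop cluster, so [e] is inserted between them. → [siobekavakepobo].
/xrapbabgoapexja/: /p/ and /b/ form a stop–stop cluster, so [e] is inserted between them. /b/ and /g/ form a stop–stop cluster, so [e] is inserted between them. → [xrapebabegoapexja].
/mekdibpiminutde/: /k/ and /d/ form a stop–stop cluster, so [e] is inserted between them. /b/ and /p/ form a stop–stop cluster, so [e] is inserted between them. /t/ and /d/ form a stop–stop cluster, so [e] is inserted between them. → [mekedibepiminutede].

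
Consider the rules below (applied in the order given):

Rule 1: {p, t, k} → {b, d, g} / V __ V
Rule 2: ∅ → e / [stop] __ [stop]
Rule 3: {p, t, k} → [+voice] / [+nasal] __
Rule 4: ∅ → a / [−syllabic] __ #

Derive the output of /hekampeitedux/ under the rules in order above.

Rule 1 (intervocalic voicing): /k/ is a voiceless stop between vowels /e/ and /a/, so it voices to [g]. /t/ is a voiceless stop between vowels /i/ and /e/, so it voices to [d]. /hekampeitedux/ → hegampeidedux.
Rule 2 (stop-cluster e-epenthesis): no segment meets the environment; /hegampeidedux/ is unchanged.
Rule 3 (post-nasal voicing): /p/ is a voiceless stop immediately after the nasal /m/, so it voices to [b]. /hegampeidedux/ → hegambeidedux.
Rule 4 (final a-epenthesis): the form ends in the consonant /x/, so [a] is inserted word-finally. /hegambeidedux/ → hegambeideduxa.

hegambeideduxa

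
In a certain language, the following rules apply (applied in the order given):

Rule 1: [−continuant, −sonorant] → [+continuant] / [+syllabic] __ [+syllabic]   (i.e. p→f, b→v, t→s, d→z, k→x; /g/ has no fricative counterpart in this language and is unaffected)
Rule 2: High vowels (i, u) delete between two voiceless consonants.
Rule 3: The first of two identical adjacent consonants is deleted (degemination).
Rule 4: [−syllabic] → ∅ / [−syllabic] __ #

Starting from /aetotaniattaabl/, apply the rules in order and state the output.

aesosaniataab

Rule 1 (intervocalic spirantization): /t/ is a stop between vowels /e/ and /o/, so it spirantizes to the fricative [s]. /t/ is a stop between vowels /o/ and /a/, so it spirantizes to the fricative [s]. /aetotaniattaabl/ → aesosaniattaabl.
Rule 2 (high vowel syncope): no segment meets the environment; /aesosaniattaabl/ is unchanged.
Rule 3 (degemination): /tt/ is a geminate; the first /t/ deletes. /aesosaniattaabl/ → aesosaniataabl.
Rule 4 (final cluster simplification): /l/ is the second consonant of a word-final cluster /bl/, so it deletes. /aesosaniataabl/ → aesosaniataab.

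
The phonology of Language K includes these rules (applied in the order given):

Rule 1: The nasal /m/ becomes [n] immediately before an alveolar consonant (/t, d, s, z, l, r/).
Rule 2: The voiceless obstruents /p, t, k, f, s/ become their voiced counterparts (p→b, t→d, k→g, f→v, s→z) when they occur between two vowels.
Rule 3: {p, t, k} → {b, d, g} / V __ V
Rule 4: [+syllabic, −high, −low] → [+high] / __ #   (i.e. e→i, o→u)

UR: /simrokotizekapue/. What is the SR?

sinrogodizegabui

Rule 1 (nasal place assimilation): /m/ precedes the alveolar consonant /r/, so it assimilates in place to [n]. /simrokotizekapue/ → sinrokotizekapue.
Rule 2 (intervocalic voicing): /k/ is a voiceless obstruent between vowels /o/ and /o/, so it voices to [g]. /t/ is a voiceless obstruent between vowels /o/ and /i/, so it voices to [d]. /k/ is a voiceless obstruent between vowels /e/ and /a/, so it voices to [g]. /p/ is a voiceless obstruent between vowels /a/ and /u/, so it voices to [b]. /sinrokotizekapue/ → sinrogodizegabue.
Rule 3 (intervocalic voicing): no segment meets the environment; /sinrogodizegabue/ is unchanged.
Rule 4 (final vowel raising): /e/ is a mid vowel in word-final position, so it raises to [i]. /sinrogodizegabue/ → sinrogodizegabui.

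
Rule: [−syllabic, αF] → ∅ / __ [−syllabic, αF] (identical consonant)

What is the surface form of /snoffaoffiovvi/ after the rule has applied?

snofaofiovi

/ff/ is a geminate; the first /f/ deletes.
/ff/ is a geminate; the first /f/ deletes.
/vv/ is a geminate; the first /v/ deletes.
The other instances of /s/, /n/, /f/, /v/ do not occur in the required environment and remain unchanged.
Surface form: [snofaofiovi].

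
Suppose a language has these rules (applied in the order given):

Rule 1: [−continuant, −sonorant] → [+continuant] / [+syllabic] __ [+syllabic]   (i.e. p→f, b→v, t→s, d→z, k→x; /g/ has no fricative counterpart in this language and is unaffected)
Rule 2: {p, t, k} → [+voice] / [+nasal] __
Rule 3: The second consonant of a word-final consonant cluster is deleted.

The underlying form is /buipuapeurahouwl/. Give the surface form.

Rule 1 (intervocalic spirantization): /p/ is a stop between vowels /i/ and /u/, so it spirantizes to the fricative [f]. /p/ is a stop between vowels /a/ and /e/, so it spirantizes to the fricative [f]. /buipuapeurahouwl/ → buifuafeurahouwl.
Rule 2 (post-nasal voicing): no segment meets the environment; /buifuafeurahouwl/ is unchanged.
Rule 3 (final cluster simplification): /l/ is the second consonant of a word-final cluster /wl/, so it deletes. /buifuafeurahouwl/ → buifuafeurahouw.

buifuafeurahouw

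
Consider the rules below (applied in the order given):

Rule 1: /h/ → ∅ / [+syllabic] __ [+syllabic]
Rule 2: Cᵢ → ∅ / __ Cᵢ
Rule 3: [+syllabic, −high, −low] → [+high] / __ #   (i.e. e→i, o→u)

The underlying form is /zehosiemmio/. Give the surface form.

Rule 1 (intervocalic h-deletion): /h/ occurs between vowels /e/ and /o/, so it deletes. /zehosiemmio/ → zeosiemmio.
Rule 2 (degemination): /mm/ is a geminate; the first /m/ deletes. /zeosiemmio/ → zeosiemio.
Rule 3 (final vowel raising): /o/ is a mid vowel in word-final position, so it raises to [u]. /zeosiemio/ → zeosiemiu.

zeosiemiu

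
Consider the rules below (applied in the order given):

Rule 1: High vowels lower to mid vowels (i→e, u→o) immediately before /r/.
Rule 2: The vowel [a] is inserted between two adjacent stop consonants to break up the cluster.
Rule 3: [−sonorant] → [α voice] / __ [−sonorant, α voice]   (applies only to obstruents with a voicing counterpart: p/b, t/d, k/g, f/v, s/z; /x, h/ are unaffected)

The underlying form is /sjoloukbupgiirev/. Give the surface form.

sjoloukabupagierev

Rule 1 (pre-rhotic lowering): /i/ is a high vowel immediately before /r/, so it lowers to [e]. /sjoloukbupgiirev/ → sjoloukbupgierev.
Rule 2 (stop-cluster a-epenthesis): /k/ and /b/ form a stop–stop cluster, so [a] is inserted between them. /p/ and /g/ form a stop–stop cluster, so [a] is inserted between them. /sjoloukbupgierev/ → sjoloukabupagierev.
Rule 3 (regressive voicing assimilation): no segment meets the environment; /sjoloukabupagierev/ is unchanged.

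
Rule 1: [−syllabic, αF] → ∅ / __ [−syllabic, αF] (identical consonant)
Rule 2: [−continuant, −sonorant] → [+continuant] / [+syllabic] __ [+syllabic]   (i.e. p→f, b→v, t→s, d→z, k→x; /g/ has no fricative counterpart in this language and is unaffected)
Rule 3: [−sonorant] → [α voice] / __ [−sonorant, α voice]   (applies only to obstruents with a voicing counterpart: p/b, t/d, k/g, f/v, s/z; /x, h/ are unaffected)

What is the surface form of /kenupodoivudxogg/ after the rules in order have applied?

Rule 1 (degemination): /gg/ is a geminate; the first /g/ deletes. /kenupodoivudxogg/ → kenupodoivudxog.
Rule 2 (intervocalic spirantization): /p/ is a stop between vowels /u/ and /o/, so it spirantizes to the fricative [f]. /d/ is a stop between vowels /o/ and /o/, so it spirantizes to the fricative [z]. /kenupodoivudxog/ → kenufozoivudxog.
Rule 3 (regressive voicing assimilation): /d/ precedes the voiceless obstruent /x/, so it devoices to [t] by assimilation. /kenufozoivudxog/ → kenufozoivutxog.

kenufozoivutxog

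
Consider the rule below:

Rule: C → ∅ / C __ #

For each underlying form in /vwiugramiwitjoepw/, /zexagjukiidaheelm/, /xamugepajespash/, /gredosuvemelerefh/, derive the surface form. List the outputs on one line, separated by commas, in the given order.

/vwiugramiwitjoepw/: /w/ is the second consonant of a word-final cluster /pw/, so it deletes. → [vwiugramiwitjoep].
/zexagjukiidaheelm/: /m/ is the second consonant of a word-final cluster /lm/, so it deletes. → [zexagjukiidaheel].
/xamugepajespash/: /h/ is the second consonant of a word-final cluster /sh/, so it deletes. → [xamugepajespas].
/gredosuvemelerefh/: /h/ is the second consonant of a word-final cluster /fh/, so it deletes. → [gredosuvemeleref].

vwiugramiwitjoep, zexagjukiidaheel, xamugepajespas, gredosuvemeleref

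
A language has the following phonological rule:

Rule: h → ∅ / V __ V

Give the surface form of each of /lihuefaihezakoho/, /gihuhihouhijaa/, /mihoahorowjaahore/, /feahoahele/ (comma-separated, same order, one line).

/lihuefaihezakoho/: /h/ occurs between vowels /i/ and /u/, so it deletes. /h/ occurs between vowels /i/ and /e/, so it deletes. /h/ occurs between vowels /o/ and /o/, so it deletes. → [liuefaiezakoo].
/gihuhihouhijaa/: /h/ occurs between vowels /i/ and /u/, so it deletes. /h/ occurs between vowels /u/ and /i/, so it deletes. /h/ occurs between vowels /i/ and /o/, so it deletes. /h/ occurs between vowels /u/ and /i/, so it deletes. → [giuiouijaa].
/mihoahorowjaahore/: /h/ occurs between vowels /i/ and /o/, so it deletes. /h/ occurs between vowels /a/ and /o/, so it deletes. /h/ occurs between vowels /a/ and /o/, so it deletes. → [mioaorowjaaore].
/feahoahele/: /h/ occurs between vowels /a/ and /o/, so it deletes. /h/ occurs between vowels /a/ and /e/, so it deletes. → [feaoaele].

liuefaiezakoo, giuiouijaa, mioaorowjaaore, feaoaele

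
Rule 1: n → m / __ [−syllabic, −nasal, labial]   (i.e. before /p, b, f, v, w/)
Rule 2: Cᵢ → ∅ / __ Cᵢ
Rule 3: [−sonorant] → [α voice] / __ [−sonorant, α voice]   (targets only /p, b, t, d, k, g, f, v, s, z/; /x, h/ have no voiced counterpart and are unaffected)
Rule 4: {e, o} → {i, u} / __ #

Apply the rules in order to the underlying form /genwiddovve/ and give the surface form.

Rule 1 (nasal place assimilation): /n/ precedes the labial consonant /w/, so it assimilates in place to [m]. /genwiddovve/ → gemwiddovve.
Rule 2 (degemination): /dd/ is a geminate; the first /d/ deletes. /vv/ is a geminate; the first /v/ deletes. /gemwiddovve/ → gemwidove.
Rule 3 (regressive voicing assimilation): no segment meets the environment; /gemwidove/ is unchanged.
Rule 4 (final vowel raising): /e/ is a mid vowel in word-final position, so it raises to [i]. /gemwidove/ → gemwidovi.

gemwidovi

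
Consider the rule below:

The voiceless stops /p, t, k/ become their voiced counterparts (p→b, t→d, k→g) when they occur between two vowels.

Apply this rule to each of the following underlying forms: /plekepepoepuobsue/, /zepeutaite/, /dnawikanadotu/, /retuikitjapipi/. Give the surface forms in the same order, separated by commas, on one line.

plegebeboebuobsue, zebeudaide, dnawiganadodu, reduigitjabibi

/plekepepoepuobsue/: /k/ is a voiceless stop between vowels /e/ and /e/, so it voices to [g]. /p/ is a voiceless stop between vowels /e/ and /e/, so it voices to [b]. /p/ is a voiceless stop between vowels /e/ and /o/, so it voices to [b]. /p/ is a voiceless stop between vowels /e/ and /u/, so it voices to [b]. → [plegebeboebuobsue].
/zepeutaite/: /p/ is a voiceless stop between vowels /e/ and /e/, so it voices to [b]. /t/ is a voiceless stop between vowels /u/ and /a/, so it voices to [d]. /t/ is a voiceless stop between vowels /i/ and /e/, so it voices to [d]. → [zebeudaide].
/dnawikanadotu/: /k/ is a voiceless stop between vowels /i/ and /a/, so it voices to [g]. /t/ is a voiceless stop between vowels /o/ and /u/, so it voices to [d]. → [dnawiganadodu].
/retuikitjapipi/: /t/ is a voiceless stop between vowels /e/ and /u/, so it voices to [d]. /k/ is a voiceless stop between vowels /i/ and /i/, so it voices to [g]. /p/ is a voiceless stop between vowels /a/ and /i/, so it voices to [b]. /p/ is a voiceless stop between vowels /i/ and /i/, so it voices to [b]. → [reduigitjabibi].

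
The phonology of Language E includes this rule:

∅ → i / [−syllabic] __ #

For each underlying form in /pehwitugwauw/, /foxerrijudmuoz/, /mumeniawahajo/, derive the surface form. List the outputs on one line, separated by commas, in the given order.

/pehwitugwauw/: the form ends in the consonant /w/, so [i] is inserted word-finally. → [pehwitugwauwi].
/foxerrijudmuoz/: the form ends in the consonant /z/, so [i] is inserted word-finally. → [foxerrijudmuozi].
/mumeniawahajo/: the rule's environment is not met; surfaces unchanged as [mumeniawahajo].

pehwitugwauwi, foxerrijudmuozi, mumeniawahajo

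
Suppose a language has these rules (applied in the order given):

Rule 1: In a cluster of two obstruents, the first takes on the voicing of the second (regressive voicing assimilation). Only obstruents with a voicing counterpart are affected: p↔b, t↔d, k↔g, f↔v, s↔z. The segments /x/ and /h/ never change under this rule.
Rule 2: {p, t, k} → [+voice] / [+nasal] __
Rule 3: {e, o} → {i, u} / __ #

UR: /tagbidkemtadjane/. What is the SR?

Rule 1 (regressive voicing assimilation): /d/ precedes the voiceless obstruent /k/, so it devoices to [t] by assimilation. /tagbidkemtadjane/ → tagbitkemtadjane.
Rule 2 (post-nasal voicing): /t/ is a voiceless stop immediately after the nasal /m/, so it voices to [d]. /tagbitkemtadjane/ → tagbitkemdadjane.
Rule 3 (final vowel raising): /e/ is a mid vowel in word-final position, so it raises to [i]. /tagbitkemdadjane/ → tagbitkemdadjani.

tagbitkemdadjani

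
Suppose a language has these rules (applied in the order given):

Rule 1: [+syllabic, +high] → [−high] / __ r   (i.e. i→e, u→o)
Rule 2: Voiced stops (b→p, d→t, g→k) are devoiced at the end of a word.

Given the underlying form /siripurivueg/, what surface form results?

Rule 1 (pre-rhotic lowering): /i/ is a high vowel immediately before /r/, so it lowers to [e]. /u/ is a high vowel immediately before /r/, so it lowers to [o]. /siripurivueg/ → seriporivueg.
Rule 2 (final devoicing): /g/ is a voiced stop in word-final position, so it devoices to [k]. /seriporivueg/ → seriporivuek.

seriporivuek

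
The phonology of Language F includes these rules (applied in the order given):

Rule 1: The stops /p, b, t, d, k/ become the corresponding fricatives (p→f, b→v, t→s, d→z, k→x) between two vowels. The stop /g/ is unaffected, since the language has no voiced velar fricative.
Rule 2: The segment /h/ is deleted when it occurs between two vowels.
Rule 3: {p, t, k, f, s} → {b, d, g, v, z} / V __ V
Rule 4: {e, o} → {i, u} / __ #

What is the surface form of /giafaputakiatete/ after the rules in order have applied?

giavavuzaxiazezi

Rule 1 (intervocalic spirantization): /p/ is a stop between vowels /a/ and /u/, so it spirantizes to the fricative [f]. /t/ is a stop between vowels /u/ and /a/, so it spirantizes to the fricative [s]. /k/ is a stop between vowels /a/ and /i/, so it spirantizes to the fricative [x]. /t/ is a stop between vowels /a/ and /e/, so it spirantizes to the fricative [s]. /t/ is a stop between vowels /e/ and /e/, so it spirantizes to the fricative [s]. /giafaputakiatete/ → giafafusaxiasese.
Rule 2 (intervocalic h-deletion): no segment meets the environment; /giafafusaxiasese/ is unchanged.
Rule 3 (intervocalic voicing): /f/ is a voiceless obstruent between vowels /a/ and /a/, so it voices to [v]. /f/ is a voiceless obstruent between vowels /a/ and /u/, so it voices to [v]. /s/ is a voiceless obstruent between vowels /u/ and /a/, so it voices to [z]. /s/ is a voiceless obstruent between vowels /a/ and /e/, so it voices to [z]. /s/ is a voiceless obstruent between vowels /e/ and /e/, so it voices to [z]. /giafafusaxiasese/ → giavavuzaxiazeze.
Rule 4 (final vowel raising): /e/ is a mid vowel in word-final position, so it raises to [i]. /giavavuzaxiazeze/ → giavavuzaxiazezi.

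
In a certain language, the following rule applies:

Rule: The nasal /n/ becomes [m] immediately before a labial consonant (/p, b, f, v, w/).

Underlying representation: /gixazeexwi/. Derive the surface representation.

No segment of /gixazeexwi/ meets the structural description of the rule, so the form surfaces unchanged.

gixazeexwi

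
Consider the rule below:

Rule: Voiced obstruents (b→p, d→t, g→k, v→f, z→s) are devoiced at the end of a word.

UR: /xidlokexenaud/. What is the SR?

xidlokexenaut

Scanning /xidlokexenaud/: /d/ at position 3 is not in the conditioning environment; /d/ is a voiced obstruent in word-final position, so it devoices to [t].
Result: [xidlokexenaut].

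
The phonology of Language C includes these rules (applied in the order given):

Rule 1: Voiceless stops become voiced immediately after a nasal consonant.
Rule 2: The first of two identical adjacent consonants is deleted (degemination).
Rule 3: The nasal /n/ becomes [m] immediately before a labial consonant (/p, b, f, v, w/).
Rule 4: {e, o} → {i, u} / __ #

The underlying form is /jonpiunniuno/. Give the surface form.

Rule 1 (post-nasal voicing): /p/ is a voiceless stop immediately after the nasal /n/, so it voices to [b]. /jonpiunniuno/ → jonbiunniuno.
Rule 2 (degemination): /nn/ is a geminate; the first /n/ deletes. /jonbiunniuno/ → jonbiuniuno.
Rule 3 (nasal place assimilation): /n/ precedes the labial consonant /b/, so it assimilates in place to [m]. /jonbiuniuno/ → jombiuniuno.
Rule 4 (final vowel raising): /o/ is a mid vowel in word-final position, so it raises to [u]. /jombiuniuno/ → jombiuniunu.

jombiuniunu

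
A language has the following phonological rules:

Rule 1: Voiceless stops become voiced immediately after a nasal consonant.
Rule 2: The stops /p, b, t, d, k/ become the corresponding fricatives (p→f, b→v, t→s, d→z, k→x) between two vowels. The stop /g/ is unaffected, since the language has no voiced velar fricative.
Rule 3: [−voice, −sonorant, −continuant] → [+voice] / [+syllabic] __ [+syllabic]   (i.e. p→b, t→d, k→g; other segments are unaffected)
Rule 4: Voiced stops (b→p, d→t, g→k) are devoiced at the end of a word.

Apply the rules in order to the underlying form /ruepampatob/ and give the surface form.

ruefambasop

Rule 1 (post-nasal voicing): /p/ is a voiceless stop immediately after the nasal /m/, so it voices to [b]. /ruepampatob/ → ruepambatob.
Rule 2 (intervocalic spirantization): /p/ is a stop between vowels /e/ and /a/, so it spirantizes to the fricative [f]. /t/ is a stop between vowels /a/ and /o/, so it spirantizes to the fricative [s]. /ruepambatob/ → ruefambasob.
Rule 3 (intervocalic voicing): no segment meets the environment; /ruefambasob/ is unchanged.
Rule 4 (final devoicing): /b/ is a voiced stop in word-final position, so it devoices to [p]. /ruefambasob/ → ruefambasop.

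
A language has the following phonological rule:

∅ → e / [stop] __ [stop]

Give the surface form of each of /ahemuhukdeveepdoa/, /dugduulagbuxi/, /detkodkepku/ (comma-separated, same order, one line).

ahemuhukedeveepedoa, dugeduulagebuxi, detekodekepeku

/ahemuhukdeveepdoa/: /k/ and /d/ form a stop–stop cluster, so [e] is inserted between them. /p/ and /d/ form a stop–stop cluster, so [e] is inserted between them. → [ahemuhukedeveepedoa].
/dugduulagbuxi/: /g/ and /d/ form a stop–stop cluster, so [e] is inserted between them. /g/ and /b/ form a stop–stop cluster, so [e] is inserted between them. → [dugeduulagebuxi].
/detkodkepku/: /t/ and /k/ form a stop–stop cluster, so [e] is inserted between them. /d/ and /k/ form a stop–stop cluster, so [e] is inserted between them. /p/ and /k/ form a stop–stop cluster, so [e] is inserted between them. → [detekodekepeku].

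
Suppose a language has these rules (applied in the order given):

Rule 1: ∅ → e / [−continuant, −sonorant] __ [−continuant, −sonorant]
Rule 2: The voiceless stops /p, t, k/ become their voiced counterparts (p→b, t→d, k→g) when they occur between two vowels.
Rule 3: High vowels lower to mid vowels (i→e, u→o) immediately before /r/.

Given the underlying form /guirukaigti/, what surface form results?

Rule 1 (stop-cluster e-epenthesis): /g/ and /t/ form a stop–stop cluster, so [e] is inserted between them. /guirukaigti/ → guirukaigeti.
Rule 2 (intervocalic voicing): /k/ is a voiceless stop between vowels /u/ and /a/, so it voices to [g]. /t/ is a voiceless stop between vowels /e/ and /i/, so it voices to [d]. /guirukaigeti/ → guirugaigedi.
Rule 3 (pre-rhotic lowering): /i/ is a high vowel immediately before /r/, so it lowers to [e]. /guirugaigedi/ → guerugaigedi.

guerugaigedi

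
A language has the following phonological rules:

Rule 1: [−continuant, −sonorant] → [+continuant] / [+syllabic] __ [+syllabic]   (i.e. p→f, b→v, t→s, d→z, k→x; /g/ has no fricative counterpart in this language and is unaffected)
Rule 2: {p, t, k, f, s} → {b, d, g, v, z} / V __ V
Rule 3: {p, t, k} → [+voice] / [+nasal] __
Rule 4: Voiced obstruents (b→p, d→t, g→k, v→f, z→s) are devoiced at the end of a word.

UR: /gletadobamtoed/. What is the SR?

glezazovamdoet

Rule 1 (intervocalic spirantization): /t/ is a stop between vowels /e/ and /a/, so it spirantizes to the fricative [s]. /d/ is a stop between vowels /a/ and /o/, so it spirantizes to the fricative [z]. /b/ is a stop between vowels /o/ and /a/, so it spirantizes to the fricative [v]. /gletadobamtoed/ → glesazovamtoed.
Rule 2 (intervocalic voicing): /s/ is a voiceless obstruent between vowels /e/ and /a/, so it voices to [z]. /glesazovamtoed/ → glezazovamtoed.
Rule 3 (post-nasal voicing): /t/ is a voiceless stop immediately after the nasal /m/, so it voices to [d]. /glezazovamtoed/ → glezazovamdoed.
Rule 4 (final devoicing): /d/ is a voiced obstruent in word-final position, so it devoices to [t]. /glezazovamdoed/ → glezazovamdoet.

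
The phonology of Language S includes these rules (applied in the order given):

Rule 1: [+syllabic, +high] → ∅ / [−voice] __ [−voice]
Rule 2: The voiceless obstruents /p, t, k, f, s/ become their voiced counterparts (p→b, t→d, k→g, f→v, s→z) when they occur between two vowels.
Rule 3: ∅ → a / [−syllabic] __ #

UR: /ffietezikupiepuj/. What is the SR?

ffiedezikpiebuja

Rule 1 (high vowel syncope): /u/ is a high vowel flanked by voiceless consonants /k/ and /p/, so it deletes. /ffietezikupiepuj/ → ffietezikpiepuj.
Rule 2 (intervocalic voicing): /t/ is a voiceless obstruent between vowels /e/ and /e/, so it voices to [d]. /p/ is a voiceless obstruent between vowels /e/ and /u/, so it voices to [b]. /ffietezikpiepuj/ → ffiedezikpiebuj.
Rule 3 (final a-epenthesis): the form ends in the consonant /j/, so [a] is inserted word-finally. /ffiedezikpiebuj/ → ffiedezikpiebuja.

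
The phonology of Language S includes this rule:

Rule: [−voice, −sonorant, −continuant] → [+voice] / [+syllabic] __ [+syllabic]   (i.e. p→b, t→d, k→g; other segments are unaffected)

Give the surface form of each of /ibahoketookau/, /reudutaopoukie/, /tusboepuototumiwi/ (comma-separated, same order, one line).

/ibahoketookau/: /k/ is a voiceless stop between vowels /o/ and /e/, so it voices to [g]. /t/ is a voiceless stop between vowels /e/ and /o/, so it voices to [d]. /k/ is a voiceless stop between vowels /o/ and /a/, so it voices to [g]. → [ibahogedoogau].
/reudutaopoukie/: /t/ is a voiceless stop between vowels /u/ and /a/, so it voices to [d]. /p/ is a voiceless stop between vowels /o/ and /o/, so it voices to [b]. /k/ is a voiceless stop between vowels /u/ and /i/, so it voices to [g]. → [reududaobougie].
/tusboepuototumiwi/: /p/ is a voiceless stop between vowels /e/ and /u/, so it voices to [b]. /t/ is a voiceless stop between vowels /o/ and /o/, so it voices to [d]. /t/ is a voiceless stop between vowels /o/ and /u/, so it voices to [d]. → [tusboebuododumiwi].

ibahogedoogau, reududaobougie, tusboebuododumiwi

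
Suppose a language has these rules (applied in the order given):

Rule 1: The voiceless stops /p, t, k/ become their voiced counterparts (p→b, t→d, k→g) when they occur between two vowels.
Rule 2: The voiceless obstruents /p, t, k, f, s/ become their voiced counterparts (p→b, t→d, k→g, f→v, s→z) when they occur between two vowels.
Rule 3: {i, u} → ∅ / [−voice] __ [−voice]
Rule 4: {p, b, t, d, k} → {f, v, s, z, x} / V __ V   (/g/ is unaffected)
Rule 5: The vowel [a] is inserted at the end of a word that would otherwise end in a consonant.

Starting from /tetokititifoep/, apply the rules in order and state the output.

Rule 1 (intervocalic voicing): /t/ is a voiceless stop between vowels /e/ and /o/, so it voices to [d]. /k/ is a voiceless stop between vowels /o/ and /i/, so it voices to [g]. /t/ is a voiceless stop between vowels /i/ and /i/, so it voices to [d]. /t/ is a voiceless stop between vowels /i/ and /i/, so it voices to [d]. /tetokititifoep/ → tedogididifoep.
Rule 2 (intervocalic voicing): /f/ is a voiceless obstruent between vowels /i/ and /o/, so it voices to [v]. /tedogididifoep/ → tedogididivoep.
Rule 3 (high vowel syncope): no segment meets the environment; /tedogididivoep/ is unchanged.
Rule 4 (intervocalic spirantization): /d/ is a stop between vowels /e/ and /o/, so it spirantizes to the fricative [z]. /d/ is a stop between vowels /i/ and /i/, so it spirantizes to the fricative [z]. /d/ is a stop between vowels /i/ and /i/, so it spirantizes to the fricative [z]. /tedogididivoep/ → tezogizizivoep.
Rule 5 (final a-epenthesis): the form ends in the consonant /p/, so [a] is inserted word-finally. /tezogizizivoep/ → tezogizizivoepa.

tezogizizivoepa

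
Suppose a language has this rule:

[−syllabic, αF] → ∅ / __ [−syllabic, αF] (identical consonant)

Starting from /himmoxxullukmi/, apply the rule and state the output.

himoxulukmi

/mm/ is a geminate; the first /m/ deletes.
/xx/ is a geminate; the first /x/ deletes.
/ll/ is a geminate; the first /l/ deletes.
The other instances of /h/, /m/, /x/, /l/, /k/ do not occur in the required environment and remain unchanged.
Surface form: [himoxulukmi].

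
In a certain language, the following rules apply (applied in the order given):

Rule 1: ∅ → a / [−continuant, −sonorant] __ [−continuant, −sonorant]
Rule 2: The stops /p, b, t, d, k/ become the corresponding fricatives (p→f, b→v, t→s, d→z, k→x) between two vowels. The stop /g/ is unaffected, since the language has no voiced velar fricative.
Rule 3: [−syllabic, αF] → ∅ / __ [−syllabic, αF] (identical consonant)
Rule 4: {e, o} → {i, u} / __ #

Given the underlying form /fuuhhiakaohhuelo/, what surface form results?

fuuhiaxaohuelu

Rule 1 (stop-cluster a-epenthesis): no segment meets the environment; /fuuhhiakaohhuelo/ is unchanged.
Rule 2 (intervocalic spirantization): /k/ is a stop between vowels /a/ and /a/, so it spirantizes to the fricative [x]. /fuuhhiakaohhuelo/ → fuuhhiaxaohhuelo.
Rule 3 (degemination): /hh/ is a geminate; the first /h/ deletes. /hh/ is a geminate; the first /h/ deletes. /fuuhhiaxaohhuelo/ → fuuhiaxaohuelo.
Rule 4 (final vowel raising): /o/ is a mid vowel in word-final position, so it raises to [u]. /fuuhiaxaohuelo/ → fuuhiaxaohuelu.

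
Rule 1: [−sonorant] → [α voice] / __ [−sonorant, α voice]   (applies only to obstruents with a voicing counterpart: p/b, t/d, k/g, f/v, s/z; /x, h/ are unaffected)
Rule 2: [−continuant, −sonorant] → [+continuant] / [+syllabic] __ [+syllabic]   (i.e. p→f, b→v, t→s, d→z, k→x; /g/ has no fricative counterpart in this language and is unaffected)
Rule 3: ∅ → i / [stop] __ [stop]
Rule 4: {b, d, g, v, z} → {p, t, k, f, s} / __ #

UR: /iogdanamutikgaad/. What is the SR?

Rule 1 (regressive voicing assimilation): /k/ precedes the voiced obstruent /g/, so it voices to [g] by assimilation. /iogdanamutikgaad/ → iogdanamutiggaad.
Rule 2 (intervocalic spirantization): /t/ is a stop between vowels /u/ and /i/, so it spirantizes to the fricative [s]. /iogdanamutiggaad/ → iogdanamusiggaad.
Rule 3 (stop-cluster i-epenthesis): /g/ and /d/ form a stop–stop cluster, so [i] is inserted between them. /g/ and /g/ form a stop–stop cluster, so [i] is inserted between them. /iogdanamusiggaad/ → iogidanamusigigaad.
Rule 4 (final devoicing): /d/ is a voiced obstruent in word-final position, so it devoices to [t]. /iogidanamusigigaad/ → iogidanamusigigaat.

iogidanamusigigaat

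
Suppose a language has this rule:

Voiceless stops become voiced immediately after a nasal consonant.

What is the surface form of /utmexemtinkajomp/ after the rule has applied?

/t/ is a voiceless stop immediately after the nasal /m/, so it voices to [d].
/k/ is a voiceless stop immediately after the nasal /n/, so it voices to [g].
/p/ is a voiceless stop immediately after the nasal /m/, so it voices to [b].
Surface form: [utmexemdingajomb].

utmexemdingajomb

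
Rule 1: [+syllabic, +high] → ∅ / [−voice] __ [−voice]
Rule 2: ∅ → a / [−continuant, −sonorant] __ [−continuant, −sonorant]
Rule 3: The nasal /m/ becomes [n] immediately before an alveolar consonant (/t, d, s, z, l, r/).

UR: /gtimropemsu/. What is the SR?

Rule 1 (high vowel syncope): no segment meets the environment; /gtimropemsu/ is unchanged.
Rule 2 (stop-cluster a-epenthesis): /g/ and /t/ form a stop–stop cluster, so [a] is inserted between them. /gtimropemsu/ → gatimropemsu.
Rule 3 (nasal place assimilation): /m/ precedes the alveolar consonant /r/, so it assimilates in place to [n]. /m/ precedes the alveolar consonant /s/, so it assimilates in place to [n]. /gatimropemsu/ → gatinropensu.

gatinropensu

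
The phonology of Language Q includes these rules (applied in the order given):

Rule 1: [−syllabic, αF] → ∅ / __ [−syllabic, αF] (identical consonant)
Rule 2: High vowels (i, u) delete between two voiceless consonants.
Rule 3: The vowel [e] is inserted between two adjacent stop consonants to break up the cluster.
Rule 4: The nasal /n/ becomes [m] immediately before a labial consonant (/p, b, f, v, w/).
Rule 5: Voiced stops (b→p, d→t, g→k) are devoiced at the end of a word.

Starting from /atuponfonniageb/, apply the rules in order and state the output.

Rule 1 (degemination): /nn/ is a geminate; the first /n/ deletes. /atuponfonniageb/ → atuponfoniageb.
Rule 2 (high vowel syncope): /u/ is a high vowel flanked by voiceless consonants /t/ and /p/, so it deletes. /atuponfoniageb/ → atponfoniageb.
Rule 3 (stop-cluster e-epenthesis): /t/ and /p/ form a stop–stop cluster, so [e] is inserted between them. /atponfoniageb/ → ateponfoniageb.
Rule 4 (nasal place assimilation): /n/ precedes the labial consonant /f/, so it assimilates in place to [m]. /ateponfoniageb/ → atepomfoniageb.
Rule 5 (final devoicing): /b/ is a voiced stop in word-final position, so it devoices to [p]. /atepomfoniageb/ → atepomfoniagep.

atepomfoniagep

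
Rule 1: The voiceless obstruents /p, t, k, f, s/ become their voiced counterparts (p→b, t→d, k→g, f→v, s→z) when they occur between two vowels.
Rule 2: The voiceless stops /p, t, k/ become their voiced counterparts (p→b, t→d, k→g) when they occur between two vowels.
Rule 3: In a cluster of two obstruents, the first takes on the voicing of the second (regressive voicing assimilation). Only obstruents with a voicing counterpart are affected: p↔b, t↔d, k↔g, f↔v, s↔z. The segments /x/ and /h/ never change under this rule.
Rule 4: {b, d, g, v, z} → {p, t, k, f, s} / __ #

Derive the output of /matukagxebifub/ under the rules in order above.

madugakxebivup

Rule 1 (intervocalic voicing): /t/ is a voiceless obstruent between vowels /a/ and /u/, so it voices to [d]. /k/ is a voiceless obstruent between vowels /u/ and /a/, so it voices to [g]. /f/ is a voiceless obstruent between vowels /i/ and /u/, so it voices to [v]. /matukagxebifub/ → madugagxebivub.
Rule 2 (intervocalic voicing): no segment meets the environment; /madugagxebivub/ is unchanged.
Rule 3 (regressive voicing assimilation): /g/ precedes the voiceless obstruent /x/, so it devoices to [k] by assimilation. /madugagxebivub/ → madugakxebivub.
Rule 4 (final devoicing): /b/ is a voiced obstruent in word-final position, so it devoices to [p]. /madugakxebivub/ → madugakxebivup.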